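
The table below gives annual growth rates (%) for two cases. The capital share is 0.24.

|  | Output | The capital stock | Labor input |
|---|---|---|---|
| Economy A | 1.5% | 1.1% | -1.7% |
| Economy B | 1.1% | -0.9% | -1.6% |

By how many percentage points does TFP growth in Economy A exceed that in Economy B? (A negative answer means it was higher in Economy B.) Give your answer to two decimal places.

0.00 percentage points

Labor's share = 1 − 0.24 = 0.76.
Economy A: TFP = 1.5 − 0.264 + 1.292 = 2.528%.
Economy B: TFP = 1.1 + 0.216 + 1.216 = 2.532%.
Difference = 2.528 − (2.532) = -0.004 pp.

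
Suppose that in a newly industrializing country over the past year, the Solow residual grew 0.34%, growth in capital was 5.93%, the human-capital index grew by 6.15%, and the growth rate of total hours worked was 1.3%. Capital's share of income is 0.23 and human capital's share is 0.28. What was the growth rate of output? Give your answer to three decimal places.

4.063%

Labor's share = 1 − 0.23 − 0.28 = 0.49.
Capital: 0.23 × 5.93 = 1.3639 pp.
The human-capital index: 0.28 × 6.15 = 1.722 pp.
Total hours worked: 0.49 × 1.3 = 0.637 pp.
Output growth = 0.34 + 3.7229 = 4.0629%.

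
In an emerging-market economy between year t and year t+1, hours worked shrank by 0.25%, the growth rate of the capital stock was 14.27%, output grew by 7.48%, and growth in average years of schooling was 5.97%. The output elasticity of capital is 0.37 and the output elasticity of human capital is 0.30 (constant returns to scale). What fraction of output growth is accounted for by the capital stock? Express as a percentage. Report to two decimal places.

The capital stock contributed 0.37 × 14.27 = 5.2799 pp.
Share of growth = 5.2799 / 7.48 × 100 = 70.5869%.

70.59%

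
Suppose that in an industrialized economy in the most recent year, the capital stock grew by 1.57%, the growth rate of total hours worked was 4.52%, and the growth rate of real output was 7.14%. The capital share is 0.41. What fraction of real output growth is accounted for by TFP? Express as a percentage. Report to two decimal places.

TFP accounted for 53.63% of growth.

Labor's share = 1 − 0.41 = 0.59.
The capital stock: 0.41 × 1.57 = 0.6437 pp.
Total hours worked: 0.59 × 4.52 = 2.6668 pp.
TFP growth = 7.14 − 3.3105 = 3.8295%.
TFP share of growth = 3.8295 / 7.14 × 100 = 53.6345%.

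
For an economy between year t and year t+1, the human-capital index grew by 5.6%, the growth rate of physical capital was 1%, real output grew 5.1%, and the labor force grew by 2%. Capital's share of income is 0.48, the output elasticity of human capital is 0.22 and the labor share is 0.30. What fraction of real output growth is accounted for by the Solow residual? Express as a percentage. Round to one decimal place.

Labor's share = 1 − 0.48 − 0.22 = 0.3.
Physical capital: 0.48 × 1 = 0.48 pp.
The human-capital index: 0.22 × 5.6 = 1.232 pp.
The labor force: 0.3 × 2 = 0.6 pp.
TFP growth = 5.1 − 2.312 = 2.788%.
TFP share of growth = 2.788 / 5.1 × 100 = 54.667%.

54.7%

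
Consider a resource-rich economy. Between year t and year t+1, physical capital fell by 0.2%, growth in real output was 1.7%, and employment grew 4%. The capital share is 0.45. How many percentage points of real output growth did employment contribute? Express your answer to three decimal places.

Labor's share = 1 − 0.45 = 0.55.
Contribution = share × growth = 0.55 × 4 = 2.2 pp.

2.200 pp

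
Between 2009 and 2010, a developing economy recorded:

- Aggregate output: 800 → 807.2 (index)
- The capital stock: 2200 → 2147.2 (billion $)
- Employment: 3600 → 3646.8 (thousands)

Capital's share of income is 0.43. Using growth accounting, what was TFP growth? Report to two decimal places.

1.19%

Aggregate output growth = (807.2 − 800) / 800 = 0.9%.
The capital stock growth = (2147.2 − 2200) / 2200 = -2.4%.
Employment growth = (3646.8 − 3600) / 3600 = 1.3%.
Labor's share = 1 − 0.43 = 0.57.
The capital stock: 0.43 × (-2.4) = -1.032 pp.
Employment: 0.57 × 1.3 = 0.741 pp.
TFP growth = 0.9 + 0.291 = 1.191%.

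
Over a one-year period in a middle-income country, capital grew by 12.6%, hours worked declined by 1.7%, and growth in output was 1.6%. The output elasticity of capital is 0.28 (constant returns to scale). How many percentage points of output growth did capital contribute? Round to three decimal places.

3.528 pp

Contribution = share × growth = 0.28 × 12.6 = 3.528 pp.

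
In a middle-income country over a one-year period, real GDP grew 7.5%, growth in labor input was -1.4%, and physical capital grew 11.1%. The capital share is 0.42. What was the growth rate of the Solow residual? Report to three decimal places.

Labor's share = 1 − 0.42 = 0.58.
Physical capital: 0.42 × 11.1 = 4.662 pp.
Labor input: 0.58 × (-1.4) = -0.812 pp.
TFP growth = 7.5 − 3.85 = 3.65%.

3.650%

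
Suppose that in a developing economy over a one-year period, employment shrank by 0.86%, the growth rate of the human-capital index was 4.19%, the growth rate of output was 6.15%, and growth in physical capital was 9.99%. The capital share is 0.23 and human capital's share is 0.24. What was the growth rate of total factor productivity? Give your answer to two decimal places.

Labor's share = 1 − 0.23 − 0.24 = 0.53.
Physical capital: 0.23 × 9.99 = 2.2977 pp.
The human-capital index: 0.24 × 4.19 = 1.0056 pp.
Employment: 0.53 × (-0.86) = -0.4558 pp.
TFP growth = 6.15 − 2.8475 = 3.3025%.

3.30%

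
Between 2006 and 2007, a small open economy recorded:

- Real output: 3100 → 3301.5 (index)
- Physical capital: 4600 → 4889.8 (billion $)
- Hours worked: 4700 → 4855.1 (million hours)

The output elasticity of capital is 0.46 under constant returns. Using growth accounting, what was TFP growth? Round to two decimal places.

Real output growth = (3301.5 − 3100) / 3100 = 6.5%.
Physical capital growth = (4889.8 − 4600) / 4600 = 6.3%.
Hours worked growth = (4855.1 − 4700) / 4700 = 3.3%.
Labor's share = 1 − 0.46 = 0.54.
Physical capital: 0.46 × 6.3 = 2.898 pp.
Hours worked: 0.54 × 3.3 = 1.782 pp.
TFP growth = 6.5 − 4.68 = 1.82%.

1.82%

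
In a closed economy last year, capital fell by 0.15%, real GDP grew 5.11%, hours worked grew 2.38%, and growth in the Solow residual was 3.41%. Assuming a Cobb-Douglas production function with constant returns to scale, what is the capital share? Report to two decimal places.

gY = gA + α·gK + (1−α)·gL, so gY − gA − gL = α(gK − gL).
5.11 − 3.41 − 2.38 = α × (-0.15 − 2.38).
-0.68 = -2.53 α, so α = 0.2688.

α = 0.27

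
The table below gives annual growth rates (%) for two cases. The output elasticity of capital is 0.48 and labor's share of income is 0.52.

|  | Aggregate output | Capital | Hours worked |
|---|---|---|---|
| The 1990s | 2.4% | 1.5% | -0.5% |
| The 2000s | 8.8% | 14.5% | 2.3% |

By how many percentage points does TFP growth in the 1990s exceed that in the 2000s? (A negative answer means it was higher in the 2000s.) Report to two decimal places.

1.30 percentage points

Labor's share = 1 − 0.48 = 0.52.
The 1990s: TFP = 2.4 − 0.72 + 0.26 = 1.94%.
The 2000s: TFP = 8.8 − 6.96 − 1.196 = 0.644%.
Difference = 1.94 − (0.644) = 1.296 pp.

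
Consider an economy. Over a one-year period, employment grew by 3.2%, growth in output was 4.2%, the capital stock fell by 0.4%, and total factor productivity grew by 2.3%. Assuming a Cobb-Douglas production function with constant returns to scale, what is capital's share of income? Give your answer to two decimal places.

gY = gA + α·gK + (1−α)·gL, so gY − gA − gL = α(gK − gL).
4.2 − 2.3 − 3.2 = α × (-0.4 − 3.2).
-1.3 = -3.6 α, so α = 0.3611.

0.36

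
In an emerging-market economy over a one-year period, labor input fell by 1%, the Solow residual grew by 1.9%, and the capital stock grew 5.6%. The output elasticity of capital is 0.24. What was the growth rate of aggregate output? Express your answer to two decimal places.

Labor's share = 1 − 0.24 = 0.76.
The capital stock: 0.24 × 5.6 = 1.344 pp.
Labor input: 0.76 × (-1) = -0.76 pp.
Output growth = 1.9 + 0.584 = 2.484%.

2.48%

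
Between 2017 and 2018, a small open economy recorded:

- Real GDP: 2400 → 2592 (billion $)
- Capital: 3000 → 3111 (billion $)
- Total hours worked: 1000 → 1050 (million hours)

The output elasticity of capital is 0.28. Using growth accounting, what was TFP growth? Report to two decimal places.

Real GDP growth = (2592 − 2400) / 2400 = 8%.
Capital growth = (3111 − 3000) / 3000 = 3.7%.
Total hours worked growth = (1050 − 1000) / 1000 = 5%.
Labor's share = 1 − 0.28 = 0.72.
Capital: 0.28 × 3.7 = 1.036 pp.
Total hours worked: 0.72 × 5 = 3.6 pp.
TFP growth = 8 − 4.636 = 3.364%.

TFP grew 3.36%.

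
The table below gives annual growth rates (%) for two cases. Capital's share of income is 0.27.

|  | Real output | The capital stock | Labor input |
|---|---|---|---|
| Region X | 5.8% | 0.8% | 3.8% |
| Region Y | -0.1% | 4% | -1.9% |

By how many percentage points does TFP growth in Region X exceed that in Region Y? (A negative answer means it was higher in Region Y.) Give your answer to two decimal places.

Labor's share = 1 − 0.27 = 0.73.
Region X: TFP = 5.8 − 0.216 − 2.774 = 2.81%.
Region Y: TFP = -0.1 − 1.08 + 1.387 = 0.207%.
Difference = 2.81 − (0.207) = 2.603 pp.

2.60 percentage points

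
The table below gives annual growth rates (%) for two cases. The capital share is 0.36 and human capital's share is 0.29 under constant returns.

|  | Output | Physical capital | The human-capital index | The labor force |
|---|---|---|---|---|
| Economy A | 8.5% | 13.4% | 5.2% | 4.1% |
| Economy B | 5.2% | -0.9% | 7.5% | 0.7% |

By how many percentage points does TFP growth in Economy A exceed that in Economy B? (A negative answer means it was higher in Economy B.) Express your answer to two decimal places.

-2.37 percentage points

Labor's share = 1 − 0.36 − 0.29 = 0.35.
Economy A: TFP = 8.5 − 4.824 − 1.508 − 1.435 = 0.733%.
Economy B: TFP = 5.2 + 0.324 − 2.175 − 0.245 = 3.104%.
Difference = 0.733 − (3.104) = -2.371 pp.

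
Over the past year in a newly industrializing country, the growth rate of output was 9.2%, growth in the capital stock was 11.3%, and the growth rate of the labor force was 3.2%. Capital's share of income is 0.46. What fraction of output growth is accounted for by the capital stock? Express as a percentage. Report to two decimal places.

The capital stock contributed 0.46 × 11.3 = 5.198 pp.
Share of growth = 5.198 / 9.2 × 100 = 56.5%.

The capital stock accounted for 56.50% of growth.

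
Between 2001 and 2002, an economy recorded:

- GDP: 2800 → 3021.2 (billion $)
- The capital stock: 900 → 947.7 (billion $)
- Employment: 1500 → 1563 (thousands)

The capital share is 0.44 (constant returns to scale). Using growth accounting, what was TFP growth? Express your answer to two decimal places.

GDP growth = (3021.2 − 2800) / 2800 = 7.9%.
The capital stock growth = (947.7 − 900) / 900 = 5.3%.
Employment growth = (1563 − 1500) / 1500 = 4.2%.
Labor's share = 1 − 0.44 = 0.56.
The capital stock: 0.44 × 5.3 = 2.332 pp.
Employment: 0.56 × 4.2 = 2.352 pp.
TFP growth = 7.9 − 4.684 = 3.216%.

3.22%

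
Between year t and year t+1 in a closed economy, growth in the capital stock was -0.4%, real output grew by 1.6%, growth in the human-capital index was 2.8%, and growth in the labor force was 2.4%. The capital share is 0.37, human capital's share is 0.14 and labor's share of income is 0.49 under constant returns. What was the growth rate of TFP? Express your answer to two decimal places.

TFP growth was 0.18%.

Labor's share = 1 − 0.37 − 0.14 = 0.49.
The capital stock: 0.37 × (-0.4) = -0.148 pp.
The human-capital index: 0.14 × 2.8 = 0.392 pp.
The labor force: 0.49 × 2.4 = 1.176 pp.
TFP growth = 1.6 − 1.42 = 0.18%.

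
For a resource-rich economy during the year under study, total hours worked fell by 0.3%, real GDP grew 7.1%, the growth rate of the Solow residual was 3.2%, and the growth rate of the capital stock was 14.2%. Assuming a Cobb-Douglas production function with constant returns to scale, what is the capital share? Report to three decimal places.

gY = gA + α·gK + (1−α)·gL, so gY − gA − gL = α(gK − gL).
7.1 − 3.2 + 0.3 = α × (14.2 − (-0.3)).
4.2 = 14.5 α, so α = 0.28966.

α = 0.290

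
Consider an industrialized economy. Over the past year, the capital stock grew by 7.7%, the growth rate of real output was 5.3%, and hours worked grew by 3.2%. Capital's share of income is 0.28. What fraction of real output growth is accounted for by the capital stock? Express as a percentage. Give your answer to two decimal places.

The capital stock contributed 0.28 × 7.7 = 2.156 pp.
Share of growth = 2.156 / 5.3 × 100 = 40.6792%.

The capital stock accounted for 40.68% of growth.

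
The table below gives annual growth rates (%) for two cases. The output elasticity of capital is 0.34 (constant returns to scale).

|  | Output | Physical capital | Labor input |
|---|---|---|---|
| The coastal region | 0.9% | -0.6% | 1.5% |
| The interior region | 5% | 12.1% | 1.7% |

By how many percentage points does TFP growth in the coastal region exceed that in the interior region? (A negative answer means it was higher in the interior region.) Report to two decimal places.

0.35 percentage points

Labor's share = 1 − 0.34 = 0.66.
The coastal region: TFP = 0.9 + 0.204 − 0.99 = 0.114%.
The interior region: TFP = 5 − 4.114 − 1.122 = -0.236%.
Difference = 0.114 − (-0.236) = 0.35 pp.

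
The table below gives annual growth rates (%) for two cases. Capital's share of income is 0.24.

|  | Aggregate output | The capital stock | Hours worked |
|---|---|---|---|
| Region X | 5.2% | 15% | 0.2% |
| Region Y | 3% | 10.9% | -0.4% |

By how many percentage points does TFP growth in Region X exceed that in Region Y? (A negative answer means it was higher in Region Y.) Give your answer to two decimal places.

0.76 percentage points

Labor's share = 1 − 0.24 = 0.76.
Region X: TFP = 5.2 − 3.6 − 0.152 = 1.448%.
Region Y: TFP = 3 − 2.616 + 0.304 = 0.688%.
Difference = 1.448 − (0.688) = 0.76 pp.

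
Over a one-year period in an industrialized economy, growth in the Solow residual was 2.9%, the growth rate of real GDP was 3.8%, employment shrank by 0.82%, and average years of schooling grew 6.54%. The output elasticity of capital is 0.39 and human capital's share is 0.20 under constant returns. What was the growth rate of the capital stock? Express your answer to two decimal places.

Labor's share = 1 − 0.39 − 0.2 = 0.41.
gY = gA + 0.2×6.54 + 0.41×(-0.82) + 0.39×g.
0.39×g = 3.8 − 2.9 − 0.9718 = -0.0718.
g = -0.0718 / 0.39 = -0.1841%.

-0.18%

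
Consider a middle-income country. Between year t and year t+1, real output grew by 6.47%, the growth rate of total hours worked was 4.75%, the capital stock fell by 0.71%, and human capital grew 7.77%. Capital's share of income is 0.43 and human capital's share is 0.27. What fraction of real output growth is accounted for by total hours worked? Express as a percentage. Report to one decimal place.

22.0%

Labor's share = 1 − 0.43 − 0.27 = 0.3.
Total hours worked contributed 0.3 × 4.75 = 1.425 pp.
Share of growth = 1.425 / 6.47 × 100 = 22.025%.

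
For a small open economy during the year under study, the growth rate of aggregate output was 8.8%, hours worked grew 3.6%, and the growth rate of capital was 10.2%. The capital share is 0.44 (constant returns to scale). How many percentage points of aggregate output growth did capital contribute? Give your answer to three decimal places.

4.488 pp

Contribution = share × growth = 0.44 × 10.2 = 4.488 pp.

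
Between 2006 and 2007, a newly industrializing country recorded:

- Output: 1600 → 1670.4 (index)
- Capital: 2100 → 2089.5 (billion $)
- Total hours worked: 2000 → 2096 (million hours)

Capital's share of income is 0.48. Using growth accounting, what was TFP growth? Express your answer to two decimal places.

2.14%

Output growth = (1670.4 − 1600) / 1600 = 4.4%.
Capital growth = (2089.5 − 2100) / 2100 = -0.5%.
Total hours worked growth = (2096 − 2000) / 2000 = 4.8%.
Labor's share = 1 − 0.48 = 0.52.
Capital: 0.48 × (-0.5) = -0.24 pp.
Total hours worked: 0.52 × 4.8 = 2.496 pp.
TFP growth = 4.4 − 2.256 = 2.144%.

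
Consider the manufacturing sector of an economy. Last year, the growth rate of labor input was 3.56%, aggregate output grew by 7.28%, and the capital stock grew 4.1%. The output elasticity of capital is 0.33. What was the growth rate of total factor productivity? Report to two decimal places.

Labor's share = 1 − 0.33 = 0.67.
The capital stock: 0.33 × 4.1 = 1.353 pp.
Labor input: 0.67 × 3.56 = 2.3852 pp.
TFP growth = 7.28 − 3.7382 = 3.5418%.

3.54%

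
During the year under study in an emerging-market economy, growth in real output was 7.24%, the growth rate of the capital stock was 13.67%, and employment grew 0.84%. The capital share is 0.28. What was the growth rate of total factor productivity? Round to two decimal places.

Total factor productivity growth was 2.81%.

Labor's share = 1 − 0.28 = 0.72.
The capital stock: 0.28 × 13.67 = 3.8276 pp.
Employment: 0.72 × 0.84 = 0.6048 pp.
TFP growth = 7.24 − 4.4324 = 2.8076%.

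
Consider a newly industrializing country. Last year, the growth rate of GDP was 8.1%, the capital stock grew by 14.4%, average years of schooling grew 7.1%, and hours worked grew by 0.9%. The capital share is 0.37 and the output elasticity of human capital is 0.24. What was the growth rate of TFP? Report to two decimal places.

TFP grew 0.72%.

Labor's share = 1 − 0.37 − 0.24 = 0.39.
The capital stock: 0.37 × 14.4 = 5.328 pp.
Average years of schooling: 0.24 × 7.1 = 1.704 pp.
Hours worked: 0.39 × 0.9 = 0.351 pp.
TFP growth = 8.1 − 7.383 = 0.717%.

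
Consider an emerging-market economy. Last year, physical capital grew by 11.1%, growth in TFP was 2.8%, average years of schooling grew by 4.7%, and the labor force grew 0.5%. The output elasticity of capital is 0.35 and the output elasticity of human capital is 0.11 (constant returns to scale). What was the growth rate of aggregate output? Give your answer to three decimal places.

Labor's share = 1 − 0.35 − 0.11 = 0.54.
Physical capital: 0.35 × 11.1 = 3.885 pp.
Average years of schooling: 0.11 × 4.7 = 0.517 pp.
The labor force: 0.54 × 0.5 = 0.27 pp.
Output growth = 2.8 + 4.672 = 7.472%.

Aggregate output grew 7.472%.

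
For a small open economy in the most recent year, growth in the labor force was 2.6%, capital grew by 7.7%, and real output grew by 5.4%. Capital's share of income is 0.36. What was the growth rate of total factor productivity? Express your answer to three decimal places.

Labor's share = 1 − 0.36 = 0.64.
Capital: 0.36 × 7.7 = 2.772 pp.
The labor force: 0.64 × 2.6 = 1.664 pp.
TFP growth = 5.4 − 4.436 = 0.964%.

0.964%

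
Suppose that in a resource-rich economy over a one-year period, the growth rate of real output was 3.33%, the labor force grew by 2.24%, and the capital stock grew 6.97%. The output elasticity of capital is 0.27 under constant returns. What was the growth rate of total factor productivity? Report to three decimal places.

-0.187%

Labor's share = 1 − 0.27 = 0.73.
The capital stock: 0.27 × 6.97 = 1.8819 pp.
The labor force: 0.73 × 2.24 = 1.6352 pp.
TFP growth = 3.33 − 3.5171 = -0.1871%.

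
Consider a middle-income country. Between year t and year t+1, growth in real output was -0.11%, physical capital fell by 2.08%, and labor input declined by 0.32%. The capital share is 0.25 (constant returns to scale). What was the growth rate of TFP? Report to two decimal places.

Labor's share = 1 − 0.25 = 0.75.
Physical capital: 0.25 × (-2.08) = -0.52 pp.
Labor input: 0.75 × (-0.32) = -0.24 pp.
TFP growth = -0.11 + 0.76 = 0.65%.

TFP grew 0.65%.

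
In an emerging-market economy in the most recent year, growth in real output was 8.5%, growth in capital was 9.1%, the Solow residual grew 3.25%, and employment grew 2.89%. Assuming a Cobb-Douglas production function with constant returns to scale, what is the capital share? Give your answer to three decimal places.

gY = gA + α·gK + (1−α)·gL, so gY − gA − gL = α(gK − gL).
8.5 − 3.25 − 2.89 = α × (9.1 − 2.89).
2.36 = 6.21 α, so α = 0.38003.

The capital share is 0.380.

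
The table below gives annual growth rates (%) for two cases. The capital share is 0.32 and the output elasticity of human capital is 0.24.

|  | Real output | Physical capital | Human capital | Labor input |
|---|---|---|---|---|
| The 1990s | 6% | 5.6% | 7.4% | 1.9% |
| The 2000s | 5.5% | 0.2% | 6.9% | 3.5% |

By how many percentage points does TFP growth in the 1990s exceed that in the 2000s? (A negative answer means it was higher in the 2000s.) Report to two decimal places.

-0.64 percentage points

Labor's share = 1 − 0.32 − 0.24 = 0.44.
The 1990s: TFP = 6 − 1.792 − 1.776 − 0.836 = 1.596%.
The 2000s: TFP = 5.5 − 0.064 − 1.656 − 1.54 = 2.24%.
Difference = 1.596 − (2.24) = -0.644 pp.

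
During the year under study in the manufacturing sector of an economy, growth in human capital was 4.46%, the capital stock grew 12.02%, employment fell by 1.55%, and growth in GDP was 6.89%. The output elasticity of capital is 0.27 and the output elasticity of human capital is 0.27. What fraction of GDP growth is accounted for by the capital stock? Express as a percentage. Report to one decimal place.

The capital stock accounted for 47.1% of growth.

The capital stock contributed 0.27 × 12.02 = 3.2454 pp.
Share of growth = 3.2454 / 6.89 × 100 = 47.103%.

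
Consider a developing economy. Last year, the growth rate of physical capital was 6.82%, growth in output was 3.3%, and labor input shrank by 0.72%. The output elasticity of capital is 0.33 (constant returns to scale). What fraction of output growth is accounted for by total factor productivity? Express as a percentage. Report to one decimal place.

Labor's share = 1 − 0.33 = 0.67.
Physical capital: 0.33 × 6.82 = 2.2506 pp.
Labor input: 0.67 × (-0.72) = -0.4824 pp.
TFP growth = 3.3 − 1.7682 = 1.5318%.
TFP share of growth = 1.5318 / 3.3 × 100 = 46.418%.

Total factor productivity accounted for 46.4% of growth.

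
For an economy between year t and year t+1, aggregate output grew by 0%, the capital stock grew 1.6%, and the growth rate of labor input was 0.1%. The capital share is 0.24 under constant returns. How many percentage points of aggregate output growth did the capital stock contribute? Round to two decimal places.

Contribution = share × growth = 0.24 × 1.6 = 0.384 pp.

0.38 pp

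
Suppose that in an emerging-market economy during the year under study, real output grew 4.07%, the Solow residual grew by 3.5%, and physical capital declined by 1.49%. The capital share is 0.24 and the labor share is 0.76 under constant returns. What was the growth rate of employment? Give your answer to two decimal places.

1.22%

Labor's share = 1 − 0.24 = 0.76.
gY = gA + 0.24×(-1.49) + 0.76×g.
0.76×g = 4.07 − 3.5 + 0.3576 = 0.9276.
g = 0.9276 / 0.76 = 1.2205%.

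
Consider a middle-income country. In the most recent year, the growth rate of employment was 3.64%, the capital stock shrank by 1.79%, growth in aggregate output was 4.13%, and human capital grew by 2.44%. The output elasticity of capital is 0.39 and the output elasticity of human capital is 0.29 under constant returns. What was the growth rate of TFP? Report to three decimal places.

Labor's share = 1 − 0.39 − 0.29 = 0.32.
The capital stock: 0.39 × (-1.79) = -0.6981 pp.
Human capital: 0.29 × 2.44 = 0.7076 pp.
Employment: 0.32 × 3.64 = 1.1648 pp.
TFP growth = 4.13 − 1.1743 = 2.9557%.

2.956%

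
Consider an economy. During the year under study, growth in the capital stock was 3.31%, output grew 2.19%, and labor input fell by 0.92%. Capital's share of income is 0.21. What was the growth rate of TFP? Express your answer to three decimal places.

TFP growth was 2.222%.

Labor's share = 1 − 0.21 = 0.79.
The capital stock: 0.21 × 3.31 = 0.6951 pp.
Labor input: 0.79 × (-0.92) = -0.7268 pp.
TFP growth = 2.19 + 0.0317 = 2.2217%.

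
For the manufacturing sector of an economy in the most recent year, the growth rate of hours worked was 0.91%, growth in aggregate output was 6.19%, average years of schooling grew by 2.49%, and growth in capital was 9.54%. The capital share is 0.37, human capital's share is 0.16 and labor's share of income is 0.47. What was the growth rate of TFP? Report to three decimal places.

Labor's share = 1 − 0.37 − 0.16 = 0.47.
Capital: 0.37 × 9.54 = 3.5298 pp.
Average years of schooling: 0.16 × 2.49 = 0.3984 pp.
Hours worked: 0.47 × 0.91 = 0.4277 pp.
TFP growth = 6.19 − 4.3559 = 1.8341%.

TFP growth was 1.834%.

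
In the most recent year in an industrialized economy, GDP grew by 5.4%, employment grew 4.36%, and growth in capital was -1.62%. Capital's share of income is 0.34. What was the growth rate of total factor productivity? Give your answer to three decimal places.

Total factor productivity grew 3.073%.

Labor's share = 1 − 0.34 = 0.66.
Capital: 0.34 × (-1.62) = -0.5508 pp.
Employment: 0.66 × 4.36 = 2.8776 pp.
TFP growth = 5.4 − 2.3268 = 3.0732%.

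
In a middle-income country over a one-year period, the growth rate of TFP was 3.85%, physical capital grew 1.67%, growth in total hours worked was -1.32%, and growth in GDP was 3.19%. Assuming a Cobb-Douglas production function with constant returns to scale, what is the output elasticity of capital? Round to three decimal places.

The output elasticity of capital is 0.221.

gY = gA + α·gK + (1−α)·gL, so gY − gA − gL = α(gK − gL).
3.19 − 3.85 + 1.32 = α × (1.67 − (-1.32)).
0.66 = 2.99 α, so α = 0.22074.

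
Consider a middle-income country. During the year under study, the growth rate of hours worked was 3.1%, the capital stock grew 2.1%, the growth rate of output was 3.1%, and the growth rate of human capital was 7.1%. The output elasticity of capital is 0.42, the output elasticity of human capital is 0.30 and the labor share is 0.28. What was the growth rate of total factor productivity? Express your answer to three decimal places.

Labor's share = 1 − 0.42 − 0.3 = 0.28.
The capital stock: 0.42 × 2.1 = 0.882 pp.
Human capital: 0.3 × 7.1 = 2.13 pp.
Hours worked: 0.28 × 3.1 = 0.868 pp.
TFP growth = 3.1 − 3.88 = -0.78%.

-0.780%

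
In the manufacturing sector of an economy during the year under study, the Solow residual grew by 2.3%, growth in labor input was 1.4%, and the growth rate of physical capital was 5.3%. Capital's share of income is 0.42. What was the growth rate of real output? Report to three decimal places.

Labor's share = 1 − 0.42 = 0.58.
Physical capital: 0.42 × 5.3 = 2.226 pp.
Labor input: 0.58 × 1.4 = 0.812 pp.
Output growth = 2.3 + 3.038 = 5.338%.

Real output grew 5.338%.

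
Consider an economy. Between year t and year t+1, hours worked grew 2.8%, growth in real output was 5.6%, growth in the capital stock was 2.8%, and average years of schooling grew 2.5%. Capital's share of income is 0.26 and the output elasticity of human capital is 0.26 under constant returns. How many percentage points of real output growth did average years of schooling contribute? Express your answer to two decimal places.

Contribution = share × growth = 0.26 × 2.5 = 0.65 pp.

0.65 pp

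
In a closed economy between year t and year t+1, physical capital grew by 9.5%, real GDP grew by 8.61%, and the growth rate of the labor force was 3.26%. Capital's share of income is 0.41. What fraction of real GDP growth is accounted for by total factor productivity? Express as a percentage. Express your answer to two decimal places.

Labor's share = 1 − 0.41 = 0.59.
Physical capital: 0.41 × 9.5 = 3.895 pp.
The labor force: 0.59 × 3.26 = 1.9234 pp.
TFP growth = 8.61 − 5.8184 = 2.7916%.
TFP share of growth = 2.7916 / 8.61 × 100 = 32.4228%.

Total factor productivity accounted for 32.42% of growth.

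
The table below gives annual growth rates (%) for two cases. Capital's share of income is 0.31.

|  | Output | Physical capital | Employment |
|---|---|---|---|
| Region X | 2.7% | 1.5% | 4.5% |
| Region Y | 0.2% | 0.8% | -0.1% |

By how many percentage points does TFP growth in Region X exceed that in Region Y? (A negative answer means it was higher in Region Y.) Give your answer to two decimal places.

-0.89 percentage points

Labor's share = 1 − 0.31 = 0.69.
Region X: TFP = 2.7 − 0.465 − 3.105 = -0.87%.
Region Y: TFP = 0.2 − 0.248 + 0.069 = 0.021%.
Difference = -0.87 − (0.021) = -0.891 pp.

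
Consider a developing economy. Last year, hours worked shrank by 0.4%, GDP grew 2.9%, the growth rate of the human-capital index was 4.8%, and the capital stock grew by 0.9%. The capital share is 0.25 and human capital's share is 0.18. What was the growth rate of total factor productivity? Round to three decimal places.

Labor's share = 1 − 0.25 − 0.18 = 0.57.
The capital stock: 0.25 × 0.9 = 0.225 pp.
The human-capital index: 0.18 × 4.8 = 0.864 pp.
Hours worked: 0.57 × (-0.4) = -0.228 pp.
TFP growth = 2.9 − 0.861 = 2.039%.

2.039%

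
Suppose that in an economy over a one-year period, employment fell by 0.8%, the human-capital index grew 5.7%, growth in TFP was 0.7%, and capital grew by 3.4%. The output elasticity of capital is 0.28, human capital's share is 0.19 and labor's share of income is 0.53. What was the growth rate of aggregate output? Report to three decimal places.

Aggregate output grew 2.311%.

Labor's share = 1 − 0.28 − 0.19 = 0.53.
Capital: 0.28 × 3.4 = 0.952 pp.
The human-capital index: 0.19 × 5.7 = 1.083 pp.
Employment: 0.53 × (-0.8) = -0.424 pp.
Output growth = 0.7 + 1.611 = 2.311%.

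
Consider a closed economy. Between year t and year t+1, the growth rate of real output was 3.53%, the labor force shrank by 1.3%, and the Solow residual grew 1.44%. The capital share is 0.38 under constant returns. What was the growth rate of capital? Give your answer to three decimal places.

Labor's share = 1 − 0.38 = 0.62.
gY = gA + 0.62×(-1.3) + 0.38×g.
0.38×g = 3.53 − 1.44 + 0.806 = 2.896.
g = 2.896 / 0.38 = 7.62105%.

Capital growth was 7.621%.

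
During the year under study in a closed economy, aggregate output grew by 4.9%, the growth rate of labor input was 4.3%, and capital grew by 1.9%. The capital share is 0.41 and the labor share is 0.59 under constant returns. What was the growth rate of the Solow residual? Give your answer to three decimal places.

The Solow residual grew 1.584%.

Labor's share = 1 − 0.41 = 0.59.
Capital: 0.41 × 1.9 = 0.779 pp.
Labor input: 0.59 × 4.3 = 2.537 pp.
TFP growth = 4.9 − 3.316 = 1.584%.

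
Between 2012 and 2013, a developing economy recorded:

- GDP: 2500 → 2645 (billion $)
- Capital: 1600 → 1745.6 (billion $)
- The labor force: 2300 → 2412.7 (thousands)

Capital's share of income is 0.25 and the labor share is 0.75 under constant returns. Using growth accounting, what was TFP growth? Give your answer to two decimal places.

-0.15%

GDP growth = (2645 − 2500) / 2500 = 5.8%.
Capital growth = (1745.6 − 1600) / 1600 = 9.1%.
The labor force growth = (2412.7 − 2300) / 2300 = 4.9%.
Labor's share = 1 − 0.25 = 0.75.
Capital: 0.25 × 9.1 = 2.275 pp.
The labor force: 0.75 × 4.9 = 3.675 pp.
TFP growth = 5.8 − 5.95 = -0.15%.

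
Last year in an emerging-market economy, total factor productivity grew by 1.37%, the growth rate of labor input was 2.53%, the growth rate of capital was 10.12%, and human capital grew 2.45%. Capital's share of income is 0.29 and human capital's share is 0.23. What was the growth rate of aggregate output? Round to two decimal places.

Aggregate output grew 6.08%.

Labor's share = 1 − 0.29 − 0.23 = 0.48.
Capital: 0.29 × 10.12 = 2.9348 pp.
Human capital: 0.23 × 2.45 = 0.5635 pp.
Labor input: 0.48 × 2.53 = 1.2144 pp.
Output growth = 1.37 + 4.7127 = 6.0827%.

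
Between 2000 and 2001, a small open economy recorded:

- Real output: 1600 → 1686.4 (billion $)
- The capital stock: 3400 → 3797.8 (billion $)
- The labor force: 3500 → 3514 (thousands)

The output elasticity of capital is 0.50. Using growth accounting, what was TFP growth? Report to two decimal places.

-0.65%

Real output growth = (1686.4 − 1600) / 1600 = 5.4%.
The capital stock growth = (3797.8 − 3400) / 3400 = 11.7%.
The labor force growth = (3514 − 3500) / 3500 = 0.4%.
Labor's share = 1 − 0.5 = 0.5.
The capital stock: 0.5 × 11.7 = 5.85 pp.
The labor force: 0.5 × 0.4 = 0.2 pp.
TFP growth = 5.4 − 6.05 = -0.65%.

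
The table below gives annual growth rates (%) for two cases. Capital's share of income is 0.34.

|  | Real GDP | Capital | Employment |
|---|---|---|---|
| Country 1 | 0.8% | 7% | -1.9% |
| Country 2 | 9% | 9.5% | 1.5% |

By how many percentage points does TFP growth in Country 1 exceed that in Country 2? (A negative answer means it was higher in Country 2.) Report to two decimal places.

-5.11 percentage points

Labor's share = 1 − 0.34 = 0.66.
Country 1: TFP = 0.8 − 2.38 + 1.254 = -0.326%.
Country 2: TFP = 9 − 3.23 − 0.99 = 4.78%.
Difference = -0.326 − (4.78) = -5.106 pp.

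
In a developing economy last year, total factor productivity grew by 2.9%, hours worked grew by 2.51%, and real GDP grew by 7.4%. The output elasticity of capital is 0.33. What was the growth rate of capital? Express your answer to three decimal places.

Labor's share = 1 − 0.33 = 0.67.
gY = gA + 0.67×2.51 + 0.33×g.
0.33×g = 7.4 − 2.9 − 1.6817 = 2.8183.
g = 2.8183 / 0.33 = 8.5403%.

Capital grew 8.540%.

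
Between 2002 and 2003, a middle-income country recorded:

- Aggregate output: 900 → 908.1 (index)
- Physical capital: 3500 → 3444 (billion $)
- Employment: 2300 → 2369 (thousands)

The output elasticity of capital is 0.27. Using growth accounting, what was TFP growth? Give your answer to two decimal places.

-0.86%

Aggregate output growth = (908.1 − 900) / 900 = 0.9%.
Physical capital growth = (3444 − 3500) / 3500 = -1.6%.
Employment growth = (2369 − 2300) / 2300 = 3%.
Labor's share = 1 − 0.27 = 0.73.
Physical capital: 0.27 × (-1.6) = -0.432 pp.
Employment: 0.73 × 3 = 2.19 pp.
TFP growth = 0.9 − 1.758 = -0.858%.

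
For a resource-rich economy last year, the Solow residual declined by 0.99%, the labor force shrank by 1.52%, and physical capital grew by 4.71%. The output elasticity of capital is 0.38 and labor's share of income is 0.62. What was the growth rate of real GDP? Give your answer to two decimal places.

-0.14%

Labor's share = 1 − 0.38 = 0.62.
Physical capital: 0.38 × 4.71 = 1.7898 pp.
The labor force: 0.62 × (-1.52) = -0.9424 pp.
Output growth = -0.99 + 0.8474 = -0.1426%.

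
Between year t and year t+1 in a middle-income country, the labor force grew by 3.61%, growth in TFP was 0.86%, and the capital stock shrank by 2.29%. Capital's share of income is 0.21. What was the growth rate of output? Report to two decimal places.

Labor's share = 1 − 0.21 = 0.79.
The capital stock: 0.21 × (-2.29) = -0.4809 pp.
The labor force: 0.79 × 3.61 = 2.8519 pp.
Output growth = 0.86 + 2.371 = 3.231%.

3.23%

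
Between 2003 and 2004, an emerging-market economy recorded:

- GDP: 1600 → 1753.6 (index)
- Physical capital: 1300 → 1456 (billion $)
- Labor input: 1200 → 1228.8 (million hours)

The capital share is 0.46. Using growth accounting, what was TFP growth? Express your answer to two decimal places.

2.78%

GDP growth = (1753.6 − 1600) / 1600 = 9.6%.
Physical capital growth = (1456 − 1300) / 1300 = 12%.
Labor input growth = (1228.8 − 1200) / 1200 = 2.4%.
Labor's share = 1 − 0.46 = 0.54.
Physical capital: 0.46 × 12 = 5.52 pp.
Labor input: 0.54 × 2.4 = 1.296 pp.
TFP growth = 9.6 − 6.816 = 2.784%.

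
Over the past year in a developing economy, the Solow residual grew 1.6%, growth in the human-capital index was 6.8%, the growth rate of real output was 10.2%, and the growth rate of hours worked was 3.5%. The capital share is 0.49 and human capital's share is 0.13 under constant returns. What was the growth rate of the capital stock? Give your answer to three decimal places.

The capital stock grew 13.033%.

Labor's share = 1 − 0.49 − 0.13 = 0.38.
gY = gA + 0.13×6.8 + 0.38×3.5 + 0.49×g.
0.49×g = 10.2 − 1.6 − 2.214 = 6.386.
g = 6.386 / 0.49 = 13.03265%.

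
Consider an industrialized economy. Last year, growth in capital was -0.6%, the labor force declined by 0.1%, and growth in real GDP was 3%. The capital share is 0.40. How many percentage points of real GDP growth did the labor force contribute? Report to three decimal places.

-0.060 pp

Labor's share = 1 − 0.4 = 0.6.
Contribution = share × growth = 0.6 × (-0.1) = -0.06 pp.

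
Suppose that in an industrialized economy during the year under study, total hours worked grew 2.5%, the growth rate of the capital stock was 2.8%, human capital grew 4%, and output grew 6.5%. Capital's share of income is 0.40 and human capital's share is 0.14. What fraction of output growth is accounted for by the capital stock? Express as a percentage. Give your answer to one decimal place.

The capital stock contributed 0.4 × 2.8 = 1.12 pp.
Share of growth = 1.12 / 6.5 × 100 = 17.231%.

17.2%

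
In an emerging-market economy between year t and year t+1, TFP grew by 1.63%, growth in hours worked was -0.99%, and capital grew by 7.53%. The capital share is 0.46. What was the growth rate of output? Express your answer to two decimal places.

Output grew 4.56%.

Labor's share = 1 − 0.46 = 0.54.
Capital: 0.46 × 7.53 = 3.4638 pp.
Hours worked: 0.54 × (-0.99) = -0.5346 pp.
Output growth = 1.63 + 2.9292 = 4.5592%.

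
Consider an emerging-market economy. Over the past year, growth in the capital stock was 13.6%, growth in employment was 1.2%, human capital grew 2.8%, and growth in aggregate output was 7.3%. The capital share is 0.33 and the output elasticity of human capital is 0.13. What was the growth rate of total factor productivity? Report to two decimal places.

1.80%

Labor's share = 1 − 0.33 − 0.13 = 0.54.
The capital stock: 0.33 × 13.6 = 4.488 pp.
Human capital: 0.13 × 2.8 = 0.364 pp.
Employment: 0.54 × 1.2 = 0.648 pp.
TFP growth = 7.3 − 5.5 = 1.8%.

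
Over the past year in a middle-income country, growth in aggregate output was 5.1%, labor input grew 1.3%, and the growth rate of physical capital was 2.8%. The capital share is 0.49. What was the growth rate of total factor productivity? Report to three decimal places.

3.065%

Labor's share = 1 − 0.49 = 0.51.
Physical capital: 0.49 × 2.8 = 1.372 pp.
Labor input: 0.51 × 1.3 = 0.663 pp.
TFP growth = 5.1 − 2.035 = 3.065%.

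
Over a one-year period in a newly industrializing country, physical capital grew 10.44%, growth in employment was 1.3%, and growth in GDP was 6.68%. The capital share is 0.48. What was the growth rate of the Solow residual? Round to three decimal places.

Labor's share = 1 − 0.48 = 0.52.
Physical capital: 0.48 × 10.44 = 5.0112 pp.
Employment: 0.52 × 1.3 = 0.676 pp.
TFP growth = 6.68 − 5.6872 = 0.9928%.

0.993%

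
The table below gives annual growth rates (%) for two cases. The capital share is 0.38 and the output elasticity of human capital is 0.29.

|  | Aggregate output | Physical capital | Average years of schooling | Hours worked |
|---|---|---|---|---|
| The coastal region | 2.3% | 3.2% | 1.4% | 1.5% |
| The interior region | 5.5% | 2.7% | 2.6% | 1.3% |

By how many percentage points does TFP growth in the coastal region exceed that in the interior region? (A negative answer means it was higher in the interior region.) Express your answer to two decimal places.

-3.11 percentage points

Labor's share = 1 − 0.38 − 0.29 = 0.33.
The coastal region: TFP = 2.3 − 1.216 − 0.406 − 0.495 = 0.183%.
The interior region: TFP = 5.5 − 1.026 − 0.754 − 0.429 = 3.291%.
Difference = 0.183 − (3.291) = -3.108 pp.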